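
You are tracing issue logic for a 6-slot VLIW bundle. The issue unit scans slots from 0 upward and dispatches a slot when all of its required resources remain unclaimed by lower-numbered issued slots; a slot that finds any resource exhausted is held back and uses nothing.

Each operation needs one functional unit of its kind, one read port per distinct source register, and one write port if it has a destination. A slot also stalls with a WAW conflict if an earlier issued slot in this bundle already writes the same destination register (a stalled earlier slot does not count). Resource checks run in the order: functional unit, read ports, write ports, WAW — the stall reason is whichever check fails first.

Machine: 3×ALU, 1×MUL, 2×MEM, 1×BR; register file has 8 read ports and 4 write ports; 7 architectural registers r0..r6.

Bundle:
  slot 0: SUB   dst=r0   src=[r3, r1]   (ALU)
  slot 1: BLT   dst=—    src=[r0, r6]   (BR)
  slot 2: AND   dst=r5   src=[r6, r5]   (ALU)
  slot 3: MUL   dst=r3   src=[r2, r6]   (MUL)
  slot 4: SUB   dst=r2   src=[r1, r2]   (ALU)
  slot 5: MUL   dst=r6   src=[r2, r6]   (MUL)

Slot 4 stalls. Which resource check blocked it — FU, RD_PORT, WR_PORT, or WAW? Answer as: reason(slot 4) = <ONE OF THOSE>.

reason(slot 4) = RD_PORT

[0] ALU needs rd=2 wr=1: ok; after: ALU=2 MUL=1 MEM=2 BR=1, R=6, W=3
[1] BR needs rd=2 wr=0: ok; after: ALU=2 MUL=1 MEM=2 BR=0, R=4, W=3
[2] ALU needs rd=2 wr=1: ok; after: ALU=1 MUL=1 MEM=2 BR=0, R=2, W=2
[3] MUL needs rd=2 wr=1: ok; after: ALU=1 MUL=0 MEM=2 BR=0, R=0, W=1
[4] ALU needs rd=2 wr=1: RD_PORT; after: ALU=1 MUL=0 MEM=2 BR=0, R=0, W=1
[5] MUL needs rd=2 wr=1: FU; after: ALU=1 MUL=0 MEM=2 BR=0, R=0, W=1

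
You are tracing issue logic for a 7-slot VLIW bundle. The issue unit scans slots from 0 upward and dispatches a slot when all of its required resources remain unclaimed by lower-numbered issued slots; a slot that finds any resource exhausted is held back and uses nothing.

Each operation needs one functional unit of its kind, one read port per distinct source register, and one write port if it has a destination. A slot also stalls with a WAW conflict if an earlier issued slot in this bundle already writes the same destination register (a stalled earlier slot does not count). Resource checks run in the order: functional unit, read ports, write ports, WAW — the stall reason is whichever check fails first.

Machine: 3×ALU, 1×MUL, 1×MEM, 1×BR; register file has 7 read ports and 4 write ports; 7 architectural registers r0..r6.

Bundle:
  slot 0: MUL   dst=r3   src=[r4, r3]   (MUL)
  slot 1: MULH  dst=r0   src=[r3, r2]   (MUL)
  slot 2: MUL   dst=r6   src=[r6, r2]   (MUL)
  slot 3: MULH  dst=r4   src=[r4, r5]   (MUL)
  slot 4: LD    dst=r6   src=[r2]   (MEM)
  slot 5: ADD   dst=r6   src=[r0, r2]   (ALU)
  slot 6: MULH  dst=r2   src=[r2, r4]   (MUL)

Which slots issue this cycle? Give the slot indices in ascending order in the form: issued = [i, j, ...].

issued = [0, 4]

#0 MUL src=r4,r3 dispatched  <A:3 Mu:0 Ld:1 B:1 rd:5 wr:3>
#1 MUL src=r3,r2 held:FU  <A:3 Mu:0 Ld:1 B:1 rd:5 wr:3>
#2 MUL src=r6,r2 held:FU  <A:3 Mu:0 Ld:1 B:1 rd:5 wr:3>
#3 MUL src=r4,r5 held:FU  <A:3 Mu:0 Ld:1 B:1 rd:5 wr:3>
#4 MEM src=r2 dispatched  <A:3 Mu:0 Ld:0 B:1 rd:4 wr:2>
#5 ALU src=r0,r2 held:WAW  <A:3 Mu:0 Ld:0 B:1 rd:4 wr:2>
#6 MUL src=r2,r4 held:FU  <A:3 Mu:0 Ld:0 B:1 rd:4 wr:2>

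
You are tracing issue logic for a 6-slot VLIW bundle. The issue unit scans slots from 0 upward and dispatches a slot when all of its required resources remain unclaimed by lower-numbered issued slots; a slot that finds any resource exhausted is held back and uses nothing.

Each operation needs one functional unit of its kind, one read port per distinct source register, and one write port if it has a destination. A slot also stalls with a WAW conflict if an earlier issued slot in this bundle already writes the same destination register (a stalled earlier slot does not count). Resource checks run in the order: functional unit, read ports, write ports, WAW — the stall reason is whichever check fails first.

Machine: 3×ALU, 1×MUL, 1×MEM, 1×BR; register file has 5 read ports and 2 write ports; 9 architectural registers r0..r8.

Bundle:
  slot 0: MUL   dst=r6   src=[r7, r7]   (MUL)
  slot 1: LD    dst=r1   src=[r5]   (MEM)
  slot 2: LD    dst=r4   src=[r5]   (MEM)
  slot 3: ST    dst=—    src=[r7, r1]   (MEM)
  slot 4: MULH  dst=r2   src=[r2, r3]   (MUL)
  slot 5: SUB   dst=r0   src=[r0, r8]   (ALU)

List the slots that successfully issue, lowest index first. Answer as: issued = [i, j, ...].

issued = [0, 1]

(0) want 1×MUL +1rd +1wr — yes → AL3|MU0|ME1|BR1|rd4|wr1
(1) want 1×MEM +1rd +1wr — yes → AL3|MU0|ME0|BR1|rd3|wr0
(2) want 1×MEM +1rd +1wr — FU → AL3|MU0|ME0|BR1|rd3|wr0
(3) want 1×MEM +2rd +0wr — FU → AL3|MU0|ME0|BR1|rd3|wr0
(4) want 1×MUL +2rd +1wr — FU → AL3|MU0|ME0|BR1|rd3|wr0
(5) want 1×ALU +2rd +1wr — WR_PORT → AL3|MU0|ME0|BR1|rd3|wr0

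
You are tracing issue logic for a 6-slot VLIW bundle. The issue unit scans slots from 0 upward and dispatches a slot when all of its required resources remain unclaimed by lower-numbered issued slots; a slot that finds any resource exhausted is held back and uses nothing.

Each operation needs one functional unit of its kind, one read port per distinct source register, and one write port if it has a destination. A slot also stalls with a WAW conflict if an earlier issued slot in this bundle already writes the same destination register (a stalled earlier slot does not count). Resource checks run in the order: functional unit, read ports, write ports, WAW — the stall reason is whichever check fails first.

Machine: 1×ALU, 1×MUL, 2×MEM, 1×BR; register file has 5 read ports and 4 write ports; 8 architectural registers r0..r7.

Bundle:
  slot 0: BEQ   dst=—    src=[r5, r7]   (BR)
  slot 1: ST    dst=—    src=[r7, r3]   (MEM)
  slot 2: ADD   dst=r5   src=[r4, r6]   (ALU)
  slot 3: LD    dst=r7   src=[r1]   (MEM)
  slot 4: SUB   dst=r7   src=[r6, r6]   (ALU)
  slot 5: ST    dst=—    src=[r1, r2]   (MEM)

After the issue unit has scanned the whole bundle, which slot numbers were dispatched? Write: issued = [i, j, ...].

issued = [0, 1, 3]

#0 BR src=r5,r7 dispatched  <A:1 Mu:1 Ld:2 B:0 rd:3 wr:4>
#1 MEM src=r7,r3 dispatched  <A:1 Mu:1 Ld:1 B:0 rd:1 wr:4>
#2 ALU src=r4,r6 held:RD_PORT  <A:1 Mu:1 Ld:1 B:0 rd:1 wr:4>
#3 MEM src=r1 dispatched  <A:1 Mu:1 Ld:0 B:0 rd:0 wr:3>
#4 ALU src=r6,r6 held:RD_PORT  <A:1 Mu:1 Ld:0 B:0 rd:0 wr:3>
#5 MEM src=r1,r2 held:FU  <A:1 Mu:1 Ld:0 B:0 rd:0 wr:3>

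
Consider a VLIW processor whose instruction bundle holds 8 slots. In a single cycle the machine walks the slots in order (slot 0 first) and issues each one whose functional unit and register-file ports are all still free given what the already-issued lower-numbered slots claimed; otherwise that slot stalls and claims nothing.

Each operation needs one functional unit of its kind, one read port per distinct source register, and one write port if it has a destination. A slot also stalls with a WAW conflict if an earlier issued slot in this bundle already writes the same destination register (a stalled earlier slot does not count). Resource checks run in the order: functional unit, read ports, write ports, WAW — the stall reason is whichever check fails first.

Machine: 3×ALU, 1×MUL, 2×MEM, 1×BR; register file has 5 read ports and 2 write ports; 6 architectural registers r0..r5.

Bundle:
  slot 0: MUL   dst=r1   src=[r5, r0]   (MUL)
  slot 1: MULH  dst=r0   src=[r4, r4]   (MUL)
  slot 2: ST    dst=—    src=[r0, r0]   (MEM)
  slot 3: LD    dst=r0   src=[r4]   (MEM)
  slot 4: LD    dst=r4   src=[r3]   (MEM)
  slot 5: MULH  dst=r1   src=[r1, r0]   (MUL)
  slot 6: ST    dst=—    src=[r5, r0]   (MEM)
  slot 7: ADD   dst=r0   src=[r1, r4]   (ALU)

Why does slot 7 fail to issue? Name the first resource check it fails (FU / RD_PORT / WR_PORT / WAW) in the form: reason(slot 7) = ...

reason(slot 7) = RD_PORT

#0 MUL src=r5,r0 dispatched  <A:3 Mu:0 Ld:2 B:1 rd:3 wr:1>
#1 MUL src=r4,r4 held:FU  <A:3 Mu:0 Ld:2 B:1 rd:3 wr:1>
#2 MEM src=r0,r0 dispatched  <A:3 Mu:0 Ld:1 B:1 rd:2 wr:1>
#3 MEM src=r4 dispatched  <A:3 Mu:0 Ld:0 B:1 rd:1 wr:0>
#4 MEM src=r3 held:FU  <A:3 Mu:0 Ld:0 B:1 rd:1 wr:0>
#5 MUL src=r1,r0 held:FU  <A:3 Mu:0 Ld:0 B:1 rd:1 wr:0>
#6 MEM src=r5,r0 held:FU  <A:3 Mu:0 Ld:0 B:1 rd:1 wr:0>
#7 ALU src=r1,r4 held:RD_PORT  <A:3 Mu:0 Ld:0 B:1 rd:1 wr:0>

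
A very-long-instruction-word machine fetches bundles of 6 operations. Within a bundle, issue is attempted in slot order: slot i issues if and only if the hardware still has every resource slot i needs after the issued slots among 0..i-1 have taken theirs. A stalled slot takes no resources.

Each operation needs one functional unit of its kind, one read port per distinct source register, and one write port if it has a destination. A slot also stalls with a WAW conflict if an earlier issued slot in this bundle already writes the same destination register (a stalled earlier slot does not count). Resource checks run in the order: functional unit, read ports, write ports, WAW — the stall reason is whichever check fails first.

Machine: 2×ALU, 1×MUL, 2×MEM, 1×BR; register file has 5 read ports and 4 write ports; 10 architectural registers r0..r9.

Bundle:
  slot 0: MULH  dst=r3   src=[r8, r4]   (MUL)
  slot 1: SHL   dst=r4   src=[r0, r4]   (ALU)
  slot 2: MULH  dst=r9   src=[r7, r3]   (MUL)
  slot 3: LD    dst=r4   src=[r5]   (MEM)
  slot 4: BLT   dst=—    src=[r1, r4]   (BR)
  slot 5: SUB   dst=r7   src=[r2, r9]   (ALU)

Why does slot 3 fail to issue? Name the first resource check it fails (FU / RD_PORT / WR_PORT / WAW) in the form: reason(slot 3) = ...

#0 MUL src=r8,r4 dispatched  <A:2 Mu:0 Ld:2 B:1 rd:3 wr:3>
#1 ALU src=r0,r4 dispatched  <A:1 Mu:0 Ld:2 B:1 rd:1 wr:2>
#2 MUL src=r7,r3 held:FU  <A:1 Mu:0 Ld:2 B:1 rd:1 wr:2>
#3 MEM src=r5 held:WAW  <A:1 Mu:0 Ld:2 B:1 rd:1 wr:2>
#4 BR src=r1,r4 held:RD_PORT  <A:1 Mu:0 Ld:2 B:1 rd:1 wr:2>
#5 ALU src=r2,r9 held:RD_PORT  <A:1 Mu:0 Ld:2 B:1 rd:1 wr:2>

reason(slot 3) = WAW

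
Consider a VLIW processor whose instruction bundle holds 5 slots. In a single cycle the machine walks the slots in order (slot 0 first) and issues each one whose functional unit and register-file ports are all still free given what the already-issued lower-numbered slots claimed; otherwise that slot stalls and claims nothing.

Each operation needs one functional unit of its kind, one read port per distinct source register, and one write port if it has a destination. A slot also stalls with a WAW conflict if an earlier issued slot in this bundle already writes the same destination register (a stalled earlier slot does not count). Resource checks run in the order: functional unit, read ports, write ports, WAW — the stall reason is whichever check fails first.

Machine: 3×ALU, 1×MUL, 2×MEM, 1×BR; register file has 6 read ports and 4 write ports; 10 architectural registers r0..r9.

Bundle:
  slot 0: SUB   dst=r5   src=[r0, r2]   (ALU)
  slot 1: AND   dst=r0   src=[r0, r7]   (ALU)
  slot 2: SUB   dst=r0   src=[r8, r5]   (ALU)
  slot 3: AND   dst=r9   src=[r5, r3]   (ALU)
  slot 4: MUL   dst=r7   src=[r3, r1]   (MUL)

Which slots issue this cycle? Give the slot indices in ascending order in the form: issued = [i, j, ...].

#0 ALU src=r0,r2 dispatched  <A:2 Mu:1 Ld:2 B:1 rd:4 wr:3>
#1 ALU src=r0,r7 dispatched  <A:1 Mu:1 Ld:2 B:1 rd:2 wr:2>
#2 ALU src=r8,r5 held:WAW  <A:1 Mu:1 Ld:2 B:1 rd:2 wr:2>
#3 ALU src=r5,r3 dispatched  <A:0 Mu:1 Ld:2 B:1 rd:0 wr:1>
#4 MUL src=r3,r1 held:RD_PORT  <A:0 Mu:1 Ld:2 B:1 rd:0 wr:1>

issued = [0, 1, 3]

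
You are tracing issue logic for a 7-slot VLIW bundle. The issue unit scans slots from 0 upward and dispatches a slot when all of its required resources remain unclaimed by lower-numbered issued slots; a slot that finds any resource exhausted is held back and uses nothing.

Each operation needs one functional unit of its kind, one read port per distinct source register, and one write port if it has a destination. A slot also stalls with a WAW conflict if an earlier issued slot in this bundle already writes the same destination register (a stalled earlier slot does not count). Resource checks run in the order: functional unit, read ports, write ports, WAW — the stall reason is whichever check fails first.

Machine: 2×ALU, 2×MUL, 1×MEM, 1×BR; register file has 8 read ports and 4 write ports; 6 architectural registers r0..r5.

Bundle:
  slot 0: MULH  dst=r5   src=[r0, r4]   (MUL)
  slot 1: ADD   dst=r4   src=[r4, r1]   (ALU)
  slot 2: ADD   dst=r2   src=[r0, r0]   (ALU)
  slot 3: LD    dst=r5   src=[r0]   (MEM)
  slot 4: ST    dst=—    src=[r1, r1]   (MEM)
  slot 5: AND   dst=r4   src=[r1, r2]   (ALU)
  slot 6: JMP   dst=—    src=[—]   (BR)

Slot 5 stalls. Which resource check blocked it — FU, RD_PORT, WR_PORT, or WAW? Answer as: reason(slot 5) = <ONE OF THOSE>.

reason(slot 5) = FU

(0) want 1×MUL +2rd +1wr — yes → AL2|MU1|ME1|BR1|rd6|wr3
(1) want 1×ALU +2rd +1wr — yes → AL1|MU1|ME1|BR1|rd4|wr2
(2) want 1×ALU +1rd +1wr — yes → AL0|MU1|ME1|BR1|rd3|wr1
(3) want 1×MEM +1rd +1wr — WAW → AL0|MU1|ME1|BR1|rd3|wr1
(4) want 1×MEM +1rd +0wr — yes → AL0|MU1|ME0|BR1|rd2|wr1
(5) want 1×ALU +2rd +1wr — FU → AL0|MU1|ME0|BR1|rd2|wr1
(6) want 1×BR +0rd +0wr — yes → AL0|MU1|ME0|BR0|rd2|wr1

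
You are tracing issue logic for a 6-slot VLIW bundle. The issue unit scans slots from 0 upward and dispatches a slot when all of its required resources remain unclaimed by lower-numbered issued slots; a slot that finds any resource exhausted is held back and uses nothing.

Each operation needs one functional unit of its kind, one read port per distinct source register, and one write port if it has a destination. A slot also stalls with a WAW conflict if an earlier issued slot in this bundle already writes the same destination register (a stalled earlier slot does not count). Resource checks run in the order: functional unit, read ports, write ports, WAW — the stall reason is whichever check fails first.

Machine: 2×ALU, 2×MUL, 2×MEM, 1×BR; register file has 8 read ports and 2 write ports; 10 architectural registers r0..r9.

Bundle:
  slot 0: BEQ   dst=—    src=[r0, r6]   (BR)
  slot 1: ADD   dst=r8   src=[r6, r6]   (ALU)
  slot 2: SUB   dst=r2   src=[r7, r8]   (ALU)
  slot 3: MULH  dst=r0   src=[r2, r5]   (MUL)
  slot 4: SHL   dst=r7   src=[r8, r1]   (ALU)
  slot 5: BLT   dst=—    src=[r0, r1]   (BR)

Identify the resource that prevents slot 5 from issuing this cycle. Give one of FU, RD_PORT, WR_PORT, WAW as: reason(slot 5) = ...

reason(slot 5) = FU

#0 BR src=r0,r6 dispatched  <A:2 Mu:2 Ld:2 B:0 rd:6 wr:2>
#1 ALU src=r6,r6 dispatched  <A:1 Mu:2 Ld:2 B:0 rd:5 wr:1>
#2 ALU src=r7,r8 dispatched  <A:0 Mu:2 Ld:2 B:0 rd:3 wr:0>
#3 MUL src=r2,r5 held:WR_PORT  <A:0 Mu:2 Ld:2 B:0 rd:3 wr:0>
#4 ALU src=r8,r1 held:FU  <A:0 Mu:2 Ld:2 B:0 rd:3 wr:0>
#5 BR src=r0,r1 held:FU  <A:0 Mu:2 Ld:2 B:0 rd:3 wr:0>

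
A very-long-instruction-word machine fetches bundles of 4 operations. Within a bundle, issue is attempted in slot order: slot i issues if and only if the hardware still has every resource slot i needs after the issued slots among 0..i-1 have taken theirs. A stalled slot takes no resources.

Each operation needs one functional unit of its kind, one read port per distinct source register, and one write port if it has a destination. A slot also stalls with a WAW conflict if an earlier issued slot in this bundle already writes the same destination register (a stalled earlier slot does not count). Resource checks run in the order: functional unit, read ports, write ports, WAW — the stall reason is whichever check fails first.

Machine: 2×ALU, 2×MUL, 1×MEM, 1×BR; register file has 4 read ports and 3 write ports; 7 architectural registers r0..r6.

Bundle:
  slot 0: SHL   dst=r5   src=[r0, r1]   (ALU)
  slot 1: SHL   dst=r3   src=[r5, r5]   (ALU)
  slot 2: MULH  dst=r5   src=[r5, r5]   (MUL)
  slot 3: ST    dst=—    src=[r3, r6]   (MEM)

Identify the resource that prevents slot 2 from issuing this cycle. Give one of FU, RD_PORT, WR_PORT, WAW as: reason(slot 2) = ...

reason(slot 2) = WAW

slot 0 (ALU): ISSUE — free A1,Mu2,Ld1,B1 rp2 wp2
slot 1 (ALU): ISSUE — free A0,Mu2,Ld1,B1 rp1 wp1
slot 2 (MUL): stall WAW — free A0,Mu2,Ld1,B1 rp1 wp1
slot 3 (MEM): stall RD_PORT — free A0,Mu2,Ld1,B1 rp1 wp1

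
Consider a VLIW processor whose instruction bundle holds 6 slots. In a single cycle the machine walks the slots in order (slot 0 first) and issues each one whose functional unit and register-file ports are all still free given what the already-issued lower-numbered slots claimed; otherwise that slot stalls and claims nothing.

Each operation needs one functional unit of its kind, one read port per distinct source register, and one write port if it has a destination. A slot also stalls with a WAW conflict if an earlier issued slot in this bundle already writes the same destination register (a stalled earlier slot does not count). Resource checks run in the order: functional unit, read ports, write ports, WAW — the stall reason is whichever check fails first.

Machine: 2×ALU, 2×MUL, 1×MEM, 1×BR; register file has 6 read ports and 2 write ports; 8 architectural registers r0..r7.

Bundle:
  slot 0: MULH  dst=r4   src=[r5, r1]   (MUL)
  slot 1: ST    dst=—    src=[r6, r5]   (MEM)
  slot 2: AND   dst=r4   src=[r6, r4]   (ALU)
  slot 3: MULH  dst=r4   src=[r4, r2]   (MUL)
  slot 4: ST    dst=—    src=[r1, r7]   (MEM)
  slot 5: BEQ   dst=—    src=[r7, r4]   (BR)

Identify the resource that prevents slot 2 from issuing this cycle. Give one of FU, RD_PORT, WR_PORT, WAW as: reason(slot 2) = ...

reason(slot 2) = WAW

[0] MUL needs rd=2 wr=1: ok; after: ALU=2 MUL=1 MEM=1 BR=1, R=4, W=1
[1] MEM needs rd=2 wr=0: ok; after: ALU=2 MUL=1 MEM=0 BR=1, R=2, W=1
[2] ALU needs rd=2 wr=1: WAW; after: ALU=2 MUL=1 MEM=0 BR=1, R=2, W=1
[3] MUL needs rd=2 wr=1: WAW; after: ALU=2 MUL=1 MEM=0 BR=1, R=2, W=1
[4] MEM needs rd=2 wr=0: FU; after: ALU=2 MUL=1 MEM=0 BR=1, R=2, W=1
[5] BR needs rd=2 wr=0: ok; after: ALU=2 MUL=1 MEM=0 BR=0, R=0, W=1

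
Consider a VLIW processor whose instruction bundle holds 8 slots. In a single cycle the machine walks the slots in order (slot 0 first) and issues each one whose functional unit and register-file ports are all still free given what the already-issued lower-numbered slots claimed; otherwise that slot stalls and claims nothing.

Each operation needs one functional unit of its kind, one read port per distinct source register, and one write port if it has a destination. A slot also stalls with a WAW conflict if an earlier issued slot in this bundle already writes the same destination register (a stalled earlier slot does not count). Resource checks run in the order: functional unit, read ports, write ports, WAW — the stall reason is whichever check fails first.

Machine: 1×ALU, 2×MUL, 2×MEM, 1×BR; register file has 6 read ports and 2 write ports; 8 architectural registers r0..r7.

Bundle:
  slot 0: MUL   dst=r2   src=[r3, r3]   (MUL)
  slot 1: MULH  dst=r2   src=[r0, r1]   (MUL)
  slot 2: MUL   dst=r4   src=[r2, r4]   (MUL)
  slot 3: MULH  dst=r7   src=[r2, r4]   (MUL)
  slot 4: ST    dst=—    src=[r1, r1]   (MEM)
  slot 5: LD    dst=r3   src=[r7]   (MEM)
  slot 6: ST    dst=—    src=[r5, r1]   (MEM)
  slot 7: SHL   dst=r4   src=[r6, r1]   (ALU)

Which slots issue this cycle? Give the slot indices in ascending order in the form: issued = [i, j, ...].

[0] MUL needs rd=1 wr=1: ok; after: ALU=1 MUL=1 MEM=2 BR=1, R=5, W=1
[1] MUL needs rd=2 wr=1: WAW; after: ALU=1 MUL=1 MEM=2 BR=1, R=5, W=1
[2] MUL needs rd=2 wr=1: ok; after: ALU=1 MUL=0 MEM=2 BR=1, R=3, W=0
[3] MUL needs rd=2 wr=1: FU; after: ALU=1 MUL=0 MEM=2 BR=1, R=3, W=0
[4] MEM needs rd=1 wr=0: ok; after: ALU=1 MUL=0 MEM=1 BR=1, R=2, W=0
[5] MEM needs rd=1 wr=1: WR_PORT; after: ALU=1 MUL=0 MEM=1 BR=1, R=2, W=0
[6] MEM needs rd=2 wr=0: ok; after: ALU=1 MUL=0 MEM=0 BR=1, R=0, W=0
[7] ALU needs rd=2 wr=1: RD_PORT; after: ALU=1 MUL=0 MEM=0 BR=1, R=0, W=0

issued = [0, 2, 4, 6]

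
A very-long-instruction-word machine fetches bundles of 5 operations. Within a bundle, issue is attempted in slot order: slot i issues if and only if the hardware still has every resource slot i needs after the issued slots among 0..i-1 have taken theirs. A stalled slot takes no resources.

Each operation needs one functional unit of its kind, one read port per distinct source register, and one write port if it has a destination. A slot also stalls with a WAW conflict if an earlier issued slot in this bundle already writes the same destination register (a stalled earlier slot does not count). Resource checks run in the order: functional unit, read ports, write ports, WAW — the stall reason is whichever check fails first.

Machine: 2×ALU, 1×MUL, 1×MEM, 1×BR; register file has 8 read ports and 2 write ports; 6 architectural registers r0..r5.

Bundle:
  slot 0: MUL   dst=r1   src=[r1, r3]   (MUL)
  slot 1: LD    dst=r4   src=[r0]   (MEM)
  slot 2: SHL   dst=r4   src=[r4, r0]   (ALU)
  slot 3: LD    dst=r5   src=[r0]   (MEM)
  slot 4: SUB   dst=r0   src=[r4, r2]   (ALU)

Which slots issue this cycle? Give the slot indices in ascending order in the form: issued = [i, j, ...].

  0. MUL→r1 ⇒ go  {2A/0Mu/1Ld/1B | 6r 1w}
  1. MEM→r4 ⇒ go  {2A/0Mu/0Ld/1B | 5r 0w}
  2. ALU→r4 ⇒ no(WR_PORT)  {2A/0Mu/0Ld/1B | 5r 0w}
  3. MEM→r5 ⇒ no(FU)  {2A/0Mu/0Ld/1B | 5r 0w}
  4. ALU→r0 ⇒ no(WR_PORT)  {2A/0Mu/0Ld/1B | 5r 0w}

issued = [0, 1]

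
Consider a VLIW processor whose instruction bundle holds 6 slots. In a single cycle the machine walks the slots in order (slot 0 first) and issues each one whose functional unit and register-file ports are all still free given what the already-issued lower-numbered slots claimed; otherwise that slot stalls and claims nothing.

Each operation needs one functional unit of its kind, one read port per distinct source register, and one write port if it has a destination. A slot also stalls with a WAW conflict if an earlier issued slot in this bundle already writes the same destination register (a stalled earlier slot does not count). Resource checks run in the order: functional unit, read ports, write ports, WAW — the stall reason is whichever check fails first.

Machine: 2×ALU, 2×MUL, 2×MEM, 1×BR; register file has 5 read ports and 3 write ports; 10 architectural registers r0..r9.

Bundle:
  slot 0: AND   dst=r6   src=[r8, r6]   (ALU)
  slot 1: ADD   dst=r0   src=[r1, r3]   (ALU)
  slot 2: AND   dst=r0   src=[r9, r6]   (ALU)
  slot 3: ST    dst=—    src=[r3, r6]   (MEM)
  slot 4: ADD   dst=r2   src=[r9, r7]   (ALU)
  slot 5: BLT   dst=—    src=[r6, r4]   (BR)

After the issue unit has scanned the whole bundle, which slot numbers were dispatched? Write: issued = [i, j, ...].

#0 ALU src=r8,r6 dispatched  <A:1 Mu:2 Ld:2 B:1 rd:3 wr:2>
#1 ALU src=r1,r3 dispatched  <A:0 Mu:2 Ld:2 B:1 rd:1 wr:1>
#2 ALU src=r9,r6 held:FU  <A:0 Mu:2 Ld:2 B:1 rd:1 wr:1>
#3 MEM src=r3,r6 held:RD_PORT  <A:0 Mu:2 Ld:2 B:1 rd:1 wr:1>
#4 ALU src=r9,r7 held:FU  <A:0 Mu:2 Ld:2 B:1 rd:1 wr:1>
#5 BR src=r6,r4 held:RD_PORT  <A:0 Mu:2 Ld:2 B:1 rd:1 wr:1>

issued = [0, 1]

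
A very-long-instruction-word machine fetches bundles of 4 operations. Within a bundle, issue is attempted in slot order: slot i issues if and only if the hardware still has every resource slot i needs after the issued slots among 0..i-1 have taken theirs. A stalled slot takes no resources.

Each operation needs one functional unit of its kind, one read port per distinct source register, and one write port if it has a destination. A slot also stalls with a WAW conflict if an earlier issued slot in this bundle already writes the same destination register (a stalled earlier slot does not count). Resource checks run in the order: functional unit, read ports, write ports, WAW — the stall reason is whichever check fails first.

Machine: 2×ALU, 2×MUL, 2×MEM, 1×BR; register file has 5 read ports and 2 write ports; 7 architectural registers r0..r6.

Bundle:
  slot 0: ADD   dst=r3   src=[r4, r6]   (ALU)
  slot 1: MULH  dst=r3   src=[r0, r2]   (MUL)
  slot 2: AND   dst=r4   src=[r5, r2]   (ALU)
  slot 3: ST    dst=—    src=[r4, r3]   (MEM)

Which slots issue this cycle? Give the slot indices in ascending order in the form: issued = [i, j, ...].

[0] ALU needs rd=2 wr=1: ok; after: ALU=1 MUL=2 MEM=2 BR=1, R=3, W=1
[1] MUL needs rd=2 wr=1: WAW; after: ALU=1 MUL=2 MEM=2 BR=1, R=3, W=1
[2] ALU needs rd=2 wr=1: ok; after: ALU=0 MUL=2 MEM=2 BR=1, R=1, W=0
[3] MEM needs rd=2 wr=0: RD_PORT; after: ALU=0 MUL=2 MEM=2 BR=1, R=1, W=0

issued = [0, 2]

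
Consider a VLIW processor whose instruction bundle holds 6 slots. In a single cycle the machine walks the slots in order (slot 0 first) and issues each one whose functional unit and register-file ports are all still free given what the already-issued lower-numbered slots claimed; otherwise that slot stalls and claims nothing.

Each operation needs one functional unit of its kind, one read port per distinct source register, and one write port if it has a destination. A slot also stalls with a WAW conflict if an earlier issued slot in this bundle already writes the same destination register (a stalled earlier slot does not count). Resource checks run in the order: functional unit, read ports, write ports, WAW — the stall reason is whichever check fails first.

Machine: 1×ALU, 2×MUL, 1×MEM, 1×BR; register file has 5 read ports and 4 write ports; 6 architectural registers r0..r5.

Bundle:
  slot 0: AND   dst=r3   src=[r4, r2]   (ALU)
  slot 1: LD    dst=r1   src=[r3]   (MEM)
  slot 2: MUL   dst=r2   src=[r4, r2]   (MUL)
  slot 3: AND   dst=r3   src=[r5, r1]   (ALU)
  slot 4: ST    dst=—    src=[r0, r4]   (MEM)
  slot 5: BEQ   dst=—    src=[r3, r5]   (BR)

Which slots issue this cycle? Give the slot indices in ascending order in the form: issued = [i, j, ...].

  0. ALU→r3 ⇒ go  {0A/2Mu/1Ld/1B | 3r 3w}
  1. MEM→r1 ⇒ go  {0A/2Mu/0Ld/1B | 2r 2w}
  2. MUL→r2 ⇒ go  {0A/1Mu/0Ld/1B | 0r 1w}
  3. ALU→r3 ⇒ no(FU)  {0A/1Mu/0Ld/1B | 0r 1w}
  4. MEM ⇒ no(FU)  {0A/1Mu/0Ld/1B | 0r 1w}
  5. BR ⇒ no(RD_PORT)  {0A/1Mu/0Ld/1B | 0r 1w}

issued = [0, 1, 2]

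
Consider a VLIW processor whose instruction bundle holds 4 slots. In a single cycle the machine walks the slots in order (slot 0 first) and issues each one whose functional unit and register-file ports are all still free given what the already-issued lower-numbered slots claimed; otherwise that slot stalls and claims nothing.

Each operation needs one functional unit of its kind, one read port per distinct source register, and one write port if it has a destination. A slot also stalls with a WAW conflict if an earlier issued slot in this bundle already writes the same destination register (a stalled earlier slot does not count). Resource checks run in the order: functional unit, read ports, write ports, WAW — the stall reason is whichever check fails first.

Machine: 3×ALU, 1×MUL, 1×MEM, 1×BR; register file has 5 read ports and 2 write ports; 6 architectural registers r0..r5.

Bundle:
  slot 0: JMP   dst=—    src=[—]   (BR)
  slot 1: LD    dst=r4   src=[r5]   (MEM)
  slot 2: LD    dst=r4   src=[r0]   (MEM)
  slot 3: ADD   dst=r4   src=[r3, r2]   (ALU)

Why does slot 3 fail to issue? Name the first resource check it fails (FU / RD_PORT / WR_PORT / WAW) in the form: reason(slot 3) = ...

reason(slot 3) = WAW

[0] BR needs rd=0 wr=0: ok; after: ALU=3 MUL=1 MEM=1 BR=0, R=5, W=2
[1] MEM needs rd=1 wr=1: ok; after: ALU=3 MUL=1 MEM=0 BR=0, R=4, W=1
[2] MEM needs rd=1 wr=1: FU; after: ALU=3 MUL=1 MEM=0 BR=0, R=4, W=1
[3] ALU needs rd=2 wr=1: WAW; after: ALU=3 MUL=1 MEM=0 BR=0, R=4, W=1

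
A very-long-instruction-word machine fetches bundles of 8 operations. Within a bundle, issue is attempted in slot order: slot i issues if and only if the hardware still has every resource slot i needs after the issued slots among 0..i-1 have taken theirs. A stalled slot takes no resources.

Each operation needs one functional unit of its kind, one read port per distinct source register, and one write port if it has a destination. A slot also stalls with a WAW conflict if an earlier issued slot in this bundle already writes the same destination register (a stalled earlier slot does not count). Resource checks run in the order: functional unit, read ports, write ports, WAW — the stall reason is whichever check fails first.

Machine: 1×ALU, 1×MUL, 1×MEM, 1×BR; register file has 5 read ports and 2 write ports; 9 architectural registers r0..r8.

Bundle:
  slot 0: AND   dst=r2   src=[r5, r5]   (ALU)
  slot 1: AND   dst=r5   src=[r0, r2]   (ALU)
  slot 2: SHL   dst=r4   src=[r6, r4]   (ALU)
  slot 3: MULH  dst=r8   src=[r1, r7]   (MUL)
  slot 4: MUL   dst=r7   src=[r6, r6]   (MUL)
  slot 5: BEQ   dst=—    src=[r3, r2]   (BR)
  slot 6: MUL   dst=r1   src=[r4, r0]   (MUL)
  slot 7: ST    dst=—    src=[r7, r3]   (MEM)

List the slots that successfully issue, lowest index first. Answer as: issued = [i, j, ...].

issued = [0, 3, 5]

slot 0 (ALU): ISSUE — free A0,Mu1,Ld1,B1 rp4 wp1
slot 1 (ALU): stall FU — free A0,Mu1,Ld1,B1 rp4 wp1
slot 2 (ALU): stall FU — free A0,Mu1,Ld1,B1 rp4 wp1
slot 3 (MUL): ISSUE — free A0,Mu0,Ld1,B1 rp2 wp0
slot 4 (MUL): stall FU — free A0,Mu0,Ld1,B1 rp2 wp0
slot 5 (BR): ISSUE — free A0,Mu0,Ld1,B0 rp0 wp0
slot 6 (MUL): stall FU — free A0,Mu0,Ld1,B0 rp0 wp0
slot 7 (MEM): stall RD_PORT — free A0,Mu0,Ld1,B0 rp0 wp0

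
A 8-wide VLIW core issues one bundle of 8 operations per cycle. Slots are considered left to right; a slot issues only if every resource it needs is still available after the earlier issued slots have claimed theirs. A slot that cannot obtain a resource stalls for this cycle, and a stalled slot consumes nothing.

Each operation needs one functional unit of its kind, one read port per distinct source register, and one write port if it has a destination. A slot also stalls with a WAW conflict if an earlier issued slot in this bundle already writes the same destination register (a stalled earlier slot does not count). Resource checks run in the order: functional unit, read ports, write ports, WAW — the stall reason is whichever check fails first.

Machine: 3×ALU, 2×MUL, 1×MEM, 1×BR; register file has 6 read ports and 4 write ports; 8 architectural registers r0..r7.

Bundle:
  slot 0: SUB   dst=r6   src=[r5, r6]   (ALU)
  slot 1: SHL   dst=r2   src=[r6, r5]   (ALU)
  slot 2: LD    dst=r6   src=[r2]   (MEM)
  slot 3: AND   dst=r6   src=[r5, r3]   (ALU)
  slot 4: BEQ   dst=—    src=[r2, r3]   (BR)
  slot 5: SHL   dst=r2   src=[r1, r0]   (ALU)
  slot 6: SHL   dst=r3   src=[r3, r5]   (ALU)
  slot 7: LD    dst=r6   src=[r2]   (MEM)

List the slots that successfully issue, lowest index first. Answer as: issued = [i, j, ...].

slot 0 (ALU): ISSUE — free A2,Mu2,Ld1,B1 rp4 wp3
slot 1 (ALU): ISSUE — free A1,Mu2,Ld1,B1 rp2 wp2
slot 2 (MEM): stall WAW — free A1,Mu2,Ld1,B1 rp2 wp2
slot 3 (ALU): stall WAW — free A1,Mu2,Ld1,B1 rp2 wp2
slot 4 (BR): ISSUE — free A1,Mu2,Ld1,B0 rp0 wp2
slot 5 (ALU): stall RD_PORT — free A1,Mu2,Ld1,B0 rp0 wp2
slot 6 (ALU): stall RD_PORT — free A1,Mu2,Ld1,B0 rp0 wp2
slot 7 (MEM): stall RD_PORT — free A1,Mu2,Ld1,B0 rp0 wp2

issued = [0, 1, 4]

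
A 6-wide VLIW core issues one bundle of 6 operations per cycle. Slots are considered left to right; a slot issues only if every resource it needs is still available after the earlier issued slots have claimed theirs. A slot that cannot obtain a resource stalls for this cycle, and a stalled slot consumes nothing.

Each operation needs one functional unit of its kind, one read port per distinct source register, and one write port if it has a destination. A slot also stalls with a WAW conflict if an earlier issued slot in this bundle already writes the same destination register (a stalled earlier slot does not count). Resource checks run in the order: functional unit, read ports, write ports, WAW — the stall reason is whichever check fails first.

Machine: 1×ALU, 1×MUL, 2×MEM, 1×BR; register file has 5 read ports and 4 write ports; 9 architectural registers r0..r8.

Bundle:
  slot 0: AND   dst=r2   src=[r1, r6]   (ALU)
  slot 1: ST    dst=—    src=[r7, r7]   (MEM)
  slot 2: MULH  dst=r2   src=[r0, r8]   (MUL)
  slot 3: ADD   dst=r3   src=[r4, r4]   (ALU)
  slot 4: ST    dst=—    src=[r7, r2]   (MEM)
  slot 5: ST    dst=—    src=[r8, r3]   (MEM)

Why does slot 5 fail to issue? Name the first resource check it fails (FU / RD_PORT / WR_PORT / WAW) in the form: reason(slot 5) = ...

[0] ALU needs rd=2 wr=1: ok; after: ALU=0 MUL=1 MEM=2 BR=1, R=3, W=3
[1] MEM needs rd=1 wr=0: ok; after: ALU=0 MUL=1 MEM=1 BR=1, R=2, W=3
[2] MUL needs rd=2 wr=1: WAW; after: ALU=0 MUL=1 MEM=1 BR=1, R=2, W=3
[3] ALU needs rd=1 wr=1: FU; after: ALU=0 MUL=1 MEM=1 BR=1, R=2, W=3
[4] MEM needs rd=2 wr=0: ok; after: ALU=0 MUL=1 MEM=0 BR=1, R=0, W=3
[5] MEM needs rd=2 wr=0: FU; after: ALU=0 MUL=1 MEM=0 BR=1, R=0, W=3

reason(slot 5) = FU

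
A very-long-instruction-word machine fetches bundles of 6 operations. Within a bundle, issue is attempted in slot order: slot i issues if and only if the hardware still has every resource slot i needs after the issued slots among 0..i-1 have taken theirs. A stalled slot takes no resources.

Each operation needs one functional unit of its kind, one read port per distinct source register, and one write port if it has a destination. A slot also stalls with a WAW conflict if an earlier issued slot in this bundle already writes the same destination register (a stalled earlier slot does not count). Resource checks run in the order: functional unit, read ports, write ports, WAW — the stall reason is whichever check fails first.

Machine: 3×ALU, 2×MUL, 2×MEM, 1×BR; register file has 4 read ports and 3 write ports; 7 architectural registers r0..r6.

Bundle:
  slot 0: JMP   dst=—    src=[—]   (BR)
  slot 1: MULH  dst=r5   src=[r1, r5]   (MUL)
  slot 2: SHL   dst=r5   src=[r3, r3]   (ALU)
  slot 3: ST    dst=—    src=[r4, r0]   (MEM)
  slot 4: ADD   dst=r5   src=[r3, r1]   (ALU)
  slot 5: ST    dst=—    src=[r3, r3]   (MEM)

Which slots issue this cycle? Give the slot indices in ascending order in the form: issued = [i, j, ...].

issued = [0, 1, 3]

(0) want 1×BR +0rd +0wr — yes → AL3|MU2|ME2|BR0|rd4|wr3
(1) want 1×MUL +2rd +1wr — yes → AL3|MU1|ME2|BR0|rd2|wr2
(2) want 1×ALU +1rd +1wr — WAW → AL3|MU1|ME2|BR0|rd2|wr2
(3) want 1×MEM +2rd +0wr — yes → AL3|MU1|ME1|BR0|rd0|wr2
(4) want 1×ALU +2rd +1wr — RD_PORT → AL3|MU1|ME1|BR0|rd0|wr2
(5) want 1×MEM +1rd +0wr — RD_PORT → AL3|MU1|ME1|BR0|rd0|wr2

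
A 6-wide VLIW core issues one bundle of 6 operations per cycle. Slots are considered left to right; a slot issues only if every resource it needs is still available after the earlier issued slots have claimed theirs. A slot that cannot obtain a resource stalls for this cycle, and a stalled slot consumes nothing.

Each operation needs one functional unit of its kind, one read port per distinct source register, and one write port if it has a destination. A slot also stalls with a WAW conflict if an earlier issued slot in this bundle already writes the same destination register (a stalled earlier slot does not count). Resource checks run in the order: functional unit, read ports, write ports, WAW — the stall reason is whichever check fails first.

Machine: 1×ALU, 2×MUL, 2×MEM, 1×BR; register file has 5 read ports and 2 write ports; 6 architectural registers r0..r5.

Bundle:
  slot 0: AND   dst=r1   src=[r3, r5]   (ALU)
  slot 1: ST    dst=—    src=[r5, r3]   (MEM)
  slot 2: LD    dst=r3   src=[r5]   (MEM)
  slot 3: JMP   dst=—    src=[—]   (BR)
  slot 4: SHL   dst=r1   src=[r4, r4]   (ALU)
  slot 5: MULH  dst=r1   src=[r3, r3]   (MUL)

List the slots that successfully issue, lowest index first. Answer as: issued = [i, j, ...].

issued = [0, 1, 2, 3]

slot 0 (ALU): ISSUE — free A0,Mu2,Ld2,B1 rp3 wp1
slot 1 (MEM): ISSUE — free A0,Mu2,Ld1,B1 rp1 wp1
slot 2 (MEM): ISSUE — free A0,Mu2,Ld0,B1 rp0 wp0
slot 3 (BR): ISSUE — free A0,Mu2,Ld0,B0 rp0 wp0
slot 4 (ALU): stall FU — free A0,Mu2,Ld0,B0 rp0 wp0
slot 5 (MUL): stall RD_PORT — free A0,Mu2,Ld0,B0 rp0 wp0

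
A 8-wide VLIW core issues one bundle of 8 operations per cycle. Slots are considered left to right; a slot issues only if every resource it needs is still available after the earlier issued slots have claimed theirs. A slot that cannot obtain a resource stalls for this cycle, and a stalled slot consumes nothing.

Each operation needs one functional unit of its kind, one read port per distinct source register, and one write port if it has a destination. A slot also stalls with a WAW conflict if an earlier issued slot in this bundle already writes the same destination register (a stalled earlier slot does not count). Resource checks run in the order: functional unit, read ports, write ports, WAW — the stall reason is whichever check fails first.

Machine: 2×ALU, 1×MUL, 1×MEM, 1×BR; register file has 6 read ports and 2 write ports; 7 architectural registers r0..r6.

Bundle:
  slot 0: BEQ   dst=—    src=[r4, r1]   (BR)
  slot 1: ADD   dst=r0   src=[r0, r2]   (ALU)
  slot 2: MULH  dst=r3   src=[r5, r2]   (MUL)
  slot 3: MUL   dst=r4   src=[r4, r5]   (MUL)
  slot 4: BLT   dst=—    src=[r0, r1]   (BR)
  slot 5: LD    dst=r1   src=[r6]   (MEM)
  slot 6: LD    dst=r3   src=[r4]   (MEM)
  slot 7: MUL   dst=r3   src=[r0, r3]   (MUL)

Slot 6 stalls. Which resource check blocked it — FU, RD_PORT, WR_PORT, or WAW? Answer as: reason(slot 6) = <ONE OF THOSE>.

reason(slot 6) = RD_PORT

  0. BR ⇒ go  {2A/1Mu/1Ld/0B | 4r 2w}
  1. ALU→r0 ⇒ go  {1A/1Mu/1Ld/0B | 2r 1w}
  2. MUL→r3 ⇒ go  {1A/0Mu/1Ld/0B | 0r 0w}
  3. MUL→r4 ⇒ no(FU)  {1A/0Mu/1Ld/0B | 0r 0w}
  4. BR ⇒ no(FU)  {1A/0Mu/1Ld/0B | 0r 0w}
  5. MEM→r1 ⇒ no(RD_PORT)  {1A/0Mu/1Ld/0B | 0r 0w}
  6. MEM→r3 ⇒ no(RD_PORT)  {1A/0Mu/1Ld/0B | 0r 0w}
  7. MUL→r3 ⇒ no(FU)  {1A/0Mu/1Ld/0B | 0r 0w}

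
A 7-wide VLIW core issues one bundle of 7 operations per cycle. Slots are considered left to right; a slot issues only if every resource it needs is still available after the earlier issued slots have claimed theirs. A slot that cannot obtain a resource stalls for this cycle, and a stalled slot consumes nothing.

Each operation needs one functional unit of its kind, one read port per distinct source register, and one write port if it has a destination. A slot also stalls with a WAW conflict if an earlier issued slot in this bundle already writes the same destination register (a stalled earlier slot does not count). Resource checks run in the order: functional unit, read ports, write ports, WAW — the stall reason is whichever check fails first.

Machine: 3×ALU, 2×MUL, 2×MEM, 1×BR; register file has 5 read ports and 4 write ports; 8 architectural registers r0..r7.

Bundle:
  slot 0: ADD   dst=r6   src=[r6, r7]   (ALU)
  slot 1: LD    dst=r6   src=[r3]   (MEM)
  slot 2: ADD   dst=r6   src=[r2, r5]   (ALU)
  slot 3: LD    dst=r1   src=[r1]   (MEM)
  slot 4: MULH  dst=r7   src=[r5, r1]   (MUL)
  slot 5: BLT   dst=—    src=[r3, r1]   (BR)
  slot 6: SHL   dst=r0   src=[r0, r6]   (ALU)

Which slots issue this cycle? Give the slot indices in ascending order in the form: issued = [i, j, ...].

issued = [0, 3, 4]

[0] ALU needs rd=2 wr=1: ok; after: ALU=2 MUL=2 MEM=2 BR=1, R=3, W=3
[1] MEM needs rd=1 wr=1: WAW; after: ALU=2 MUL=2 MEM=2 BR=1, R=3, W=3
[2] ALU needs rd=2 wr=1: WAW; after: ALU=2 MUL=2 MEM=2 BR=1, R=3, W=3
[3] MEM needs rd=1 wr=1: ok; after: ALU=2 MUL=2 MEM=1 BR=1, R=2, W=2
[4] MUL needs rd=2 wr=1: ok; after: ALU=2 MUL=1 MEM=1 BR=1, R=0, W=1
[5] BR needs rd=2 wr=0: RD_PORT; after: ALU=2 MUL=1 MEM=1 BR=1, R=0, W=1
[6] ALU needs rd=2 wr=1: RD_PORT; after: ALU=2 MUL=1 MEM=1 BR=1, R=0, W=1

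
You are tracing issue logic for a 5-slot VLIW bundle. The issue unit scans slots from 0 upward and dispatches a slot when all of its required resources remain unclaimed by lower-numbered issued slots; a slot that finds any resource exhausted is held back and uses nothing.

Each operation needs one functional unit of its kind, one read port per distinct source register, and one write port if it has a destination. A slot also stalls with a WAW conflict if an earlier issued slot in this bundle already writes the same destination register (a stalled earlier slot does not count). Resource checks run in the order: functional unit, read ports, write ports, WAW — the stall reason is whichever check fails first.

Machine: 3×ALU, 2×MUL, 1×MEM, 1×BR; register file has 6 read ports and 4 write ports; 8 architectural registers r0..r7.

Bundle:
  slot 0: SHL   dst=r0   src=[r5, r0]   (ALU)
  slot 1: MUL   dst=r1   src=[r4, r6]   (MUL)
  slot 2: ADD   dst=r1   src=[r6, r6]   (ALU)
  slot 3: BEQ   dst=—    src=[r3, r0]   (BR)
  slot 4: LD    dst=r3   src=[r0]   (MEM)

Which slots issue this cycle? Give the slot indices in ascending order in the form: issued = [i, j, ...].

issued = [0, 1, 3]

[0] ALU needs rd=2 wr=1: ok; after: ALU=2 MUL=2 MEM=1 BR=1, R=4, W=3
[1] MUL needs rd=2 wr=1: ok; after: ALU=2 MUL=1 MEM=1 BR=1, R=2, W=2
[2] ALU needs rd=1 wr=1: WAW; after: ALU=2 MUL=1 MEM=1 BR=1, R=2, W=2
[3] BR needs rd=2 wr=0: ok; after: ALU=2 MUL=1 MEM=1 BR=0, R=0, W=2
[4] MEM needs rd=1 wr=1: RD_PORT; after: ALU=2 MUL=1 MEM=1 BR=0, R=0, W=2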